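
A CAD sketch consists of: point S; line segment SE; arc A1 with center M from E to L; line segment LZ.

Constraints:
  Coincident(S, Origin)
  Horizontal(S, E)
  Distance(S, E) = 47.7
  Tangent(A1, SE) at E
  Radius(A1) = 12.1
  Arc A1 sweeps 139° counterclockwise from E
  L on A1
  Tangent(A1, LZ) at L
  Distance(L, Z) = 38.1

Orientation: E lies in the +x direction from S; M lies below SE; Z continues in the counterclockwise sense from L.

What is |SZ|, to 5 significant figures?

82.653

S is at the origin; SE is horizontal with |SE| = 47.7 and E on the +x side, so E = (47.700, 0.0000). The tangent condition forces ME to be normal to SE, so M = E + (0, -12.1) = (47.700, -12.100). On A1, E sits at bearing 90° from M; a 139° counterclockwise sweep puts L at bearing 229°, so L = M + 12.1·(cos 229°, sin 229°) = (39.762, -21.232). A1 meets LZ tangentially, so ML is at right angles to LZ, so LZ runs along (−sin 229°, cos 229°); with |LZ| = 38.1, Z = (68.516, -46.228). Then |SZ| = |Z − S| = 82.653.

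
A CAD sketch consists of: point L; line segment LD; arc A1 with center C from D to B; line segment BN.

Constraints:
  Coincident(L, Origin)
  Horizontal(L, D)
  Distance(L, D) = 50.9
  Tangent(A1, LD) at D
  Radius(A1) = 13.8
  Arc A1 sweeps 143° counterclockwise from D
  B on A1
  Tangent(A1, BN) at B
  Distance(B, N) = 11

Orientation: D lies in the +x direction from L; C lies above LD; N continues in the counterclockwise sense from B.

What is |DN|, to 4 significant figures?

31.44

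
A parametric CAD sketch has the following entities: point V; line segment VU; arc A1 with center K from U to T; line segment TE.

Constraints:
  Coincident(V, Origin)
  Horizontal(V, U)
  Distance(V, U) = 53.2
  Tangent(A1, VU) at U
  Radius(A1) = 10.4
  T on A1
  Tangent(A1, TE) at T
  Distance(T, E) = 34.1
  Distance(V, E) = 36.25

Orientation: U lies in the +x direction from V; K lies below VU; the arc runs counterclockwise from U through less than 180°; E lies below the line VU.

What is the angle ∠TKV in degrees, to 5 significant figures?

31.552°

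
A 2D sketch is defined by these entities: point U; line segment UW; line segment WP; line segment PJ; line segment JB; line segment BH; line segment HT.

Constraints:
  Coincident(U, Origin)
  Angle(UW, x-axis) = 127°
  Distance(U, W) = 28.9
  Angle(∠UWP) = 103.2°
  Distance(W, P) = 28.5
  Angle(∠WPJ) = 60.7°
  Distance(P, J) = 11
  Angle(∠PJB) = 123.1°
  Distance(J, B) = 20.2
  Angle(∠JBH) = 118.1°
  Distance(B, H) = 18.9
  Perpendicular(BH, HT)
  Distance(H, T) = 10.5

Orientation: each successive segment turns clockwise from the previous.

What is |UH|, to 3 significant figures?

33.3

∠PJB = 123.1° gives JB at -126° from the x-axis; with |JB| = 20.2, B = (-7.10, 18.4). ∠JBH = 118.1° gives BH at 172° from the x-axis; with |BH| = 18.9, H = (-25.8, 21.0). Then |UH| = |H − U| = 33.3.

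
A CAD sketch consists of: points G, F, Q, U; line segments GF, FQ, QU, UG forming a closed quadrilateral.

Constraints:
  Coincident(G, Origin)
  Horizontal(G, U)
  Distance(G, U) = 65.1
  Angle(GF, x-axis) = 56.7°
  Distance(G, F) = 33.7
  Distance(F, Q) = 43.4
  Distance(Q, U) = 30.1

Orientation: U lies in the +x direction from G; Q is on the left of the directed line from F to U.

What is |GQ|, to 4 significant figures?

68.72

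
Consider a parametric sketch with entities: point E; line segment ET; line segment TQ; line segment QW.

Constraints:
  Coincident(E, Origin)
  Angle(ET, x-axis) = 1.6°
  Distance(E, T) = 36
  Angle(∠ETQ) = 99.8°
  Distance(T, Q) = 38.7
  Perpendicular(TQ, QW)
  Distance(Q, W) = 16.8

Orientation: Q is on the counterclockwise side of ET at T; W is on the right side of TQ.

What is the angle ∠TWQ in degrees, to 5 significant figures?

66.534°

E is at the origin; ET runs at 1.6° with length 36.0, so T = 36.0·(cos 1.6°, sin 1.6°) = (35.986, 1.0052). ∠ETQ = 99.8°, so TQ runs at 1.6° + (180° − 99.8°) = 81.800° from the x-axis; with |TQ| = 38.7, Q = T + 38.7·(cos 81.800°, sin 81.800°) = (41.506, 39.310). TQ is perpendicular to QW; with |QW| = 16.8 on the right of TQ, W = Q + 16.8·(0.98978, -0.14263) = (58.134, 36.913). Then cos ∠TWQ = WT·WQ / (|WT||WQ|), giving 66.534°.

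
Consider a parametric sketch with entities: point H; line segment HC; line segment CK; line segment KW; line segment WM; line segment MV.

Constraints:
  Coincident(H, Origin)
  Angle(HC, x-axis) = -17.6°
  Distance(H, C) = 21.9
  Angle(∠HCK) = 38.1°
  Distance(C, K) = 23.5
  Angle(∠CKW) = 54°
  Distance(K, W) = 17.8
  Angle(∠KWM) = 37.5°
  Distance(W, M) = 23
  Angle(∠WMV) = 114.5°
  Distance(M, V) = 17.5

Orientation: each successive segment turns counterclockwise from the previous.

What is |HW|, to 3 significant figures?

4.29

H is at the origin; HC runs at -17.6° with length 21.9, so C = (20.9, -6.62). ∠HCK = 38.1° gives CK at 124° from the x-axis; with |CK| = 23.5, K = (7.63, 12.8). ∠CKW = 54.0° gives KW at -110° from the x-axis; with |KW| = 17.8, W = (1.63, -3.97). Then |HW| = |W − H| = 4.29.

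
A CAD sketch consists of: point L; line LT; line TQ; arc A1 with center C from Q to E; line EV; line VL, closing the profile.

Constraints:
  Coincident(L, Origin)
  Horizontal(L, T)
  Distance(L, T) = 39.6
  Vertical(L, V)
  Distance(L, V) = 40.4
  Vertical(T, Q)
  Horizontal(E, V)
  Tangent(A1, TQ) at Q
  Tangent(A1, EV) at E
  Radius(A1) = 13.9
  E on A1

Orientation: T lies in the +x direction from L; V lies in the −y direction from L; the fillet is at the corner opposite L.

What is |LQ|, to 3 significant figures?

47.6

L is at the origin; LT is horizontal with |LT| = 39.6 and T on the +x side, so T = (39.6, 0.00). LV is vertical with |LV| = 40.4 and V on the −y side, so V = (0.00, -40.4). The virtual corner opposite L is at (39.6, -40.4). The tangent condition forces CQ to be normal to TQ and the tangent condition forces CE to be normal to EV, with radius 13.9, so the center C sits 13.9 in from both sides at C = (25.7, -26.5). That places the tangent points at Q = (39.6, -26.5) on TQ and E = (25.7, -40.4) on EV. Then |LQ| = |Q − L| = 47.6.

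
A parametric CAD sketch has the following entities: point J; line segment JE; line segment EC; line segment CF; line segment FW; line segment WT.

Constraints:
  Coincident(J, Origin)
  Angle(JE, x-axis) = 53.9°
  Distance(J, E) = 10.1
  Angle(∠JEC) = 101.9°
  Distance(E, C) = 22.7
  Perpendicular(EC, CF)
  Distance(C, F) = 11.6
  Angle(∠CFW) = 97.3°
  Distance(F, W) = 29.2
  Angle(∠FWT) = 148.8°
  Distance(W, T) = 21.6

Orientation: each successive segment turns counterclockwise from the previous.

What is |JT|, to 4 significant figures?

24.16

J is at the origin; JE runs at 53.9° with length 10.1, so E = (5.951, 8.161). ∠JEC = 101.9° gives EC at 132.0° from the x-axis; with |EC| = 22.7, C = (-9.238, 25.03). EC is perpendicular to CF, so CF runs at -138.0°; with |CF| = 11.6, F = (-17.86, 17.27). ∠CFW = 97.3° gives FW at -55.30° from the x-axis; with |FW| = 29.2, W = (-1.236, -6.738). ∠FWT = 148.8° gives WT at -24.10° from the x-axis; with |WT| = 21.6, T = (18.48, -15.56). Then |JT| = |T − J| = 24.16.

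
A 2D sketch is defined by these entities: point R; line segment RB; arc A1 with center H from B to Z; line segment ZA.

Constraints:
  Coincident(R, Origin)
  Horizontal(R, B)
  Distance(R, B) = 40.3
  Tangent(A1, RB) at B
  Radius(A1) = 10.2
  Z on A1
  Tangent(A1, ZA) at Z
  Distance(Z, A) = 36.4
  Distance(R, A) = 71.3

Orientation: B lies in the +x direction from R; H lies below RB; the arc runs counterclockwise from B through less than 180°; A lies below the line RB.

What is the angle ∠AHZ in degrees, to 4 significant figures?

74.35°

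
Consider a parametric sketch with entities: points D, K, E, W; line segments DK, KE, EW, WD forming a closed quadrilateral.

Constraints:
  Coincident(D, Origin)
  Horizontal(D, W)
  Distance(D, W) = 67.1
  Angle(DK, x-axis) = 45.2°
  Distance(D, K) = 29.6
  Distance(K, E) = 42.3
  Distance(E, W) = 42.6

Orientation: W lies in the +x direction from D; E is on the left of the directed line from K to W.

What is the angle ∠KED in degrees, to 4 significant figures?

6.618°

D is at the origin; DW is horizontal with |DW| = 67.1 and W in +x, so W = (67.1, 0). DK runs at 45.2° with |DK| = 29.6, so K = (20.86, 21.00). E is determined by |KE| = 42.3 and |EW| = 42.6 together: it lies at the intersection of circle(K, 42.3) and circle(W, 42.6). With |KW| = 50.79, the foot of the radical line on KW is 25.14 from K and the perpendicular offset is √(42.3² − 25.14²) = 34.02. Taking the left-of-KW solution: E = (57.82, 41.58).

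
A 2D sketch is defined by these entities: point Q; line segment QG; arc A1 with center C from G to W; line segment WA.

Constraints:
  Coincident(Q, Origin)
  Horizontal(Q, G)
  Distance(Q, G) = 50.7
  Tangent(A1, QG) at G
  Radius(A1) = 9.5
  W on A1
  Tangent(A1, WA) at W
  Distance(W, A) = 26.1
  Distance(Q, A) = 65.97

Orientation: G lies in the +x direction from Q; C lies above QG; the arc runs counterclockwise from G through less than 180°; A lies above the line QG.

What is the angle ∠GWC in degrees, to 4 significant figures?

39.06°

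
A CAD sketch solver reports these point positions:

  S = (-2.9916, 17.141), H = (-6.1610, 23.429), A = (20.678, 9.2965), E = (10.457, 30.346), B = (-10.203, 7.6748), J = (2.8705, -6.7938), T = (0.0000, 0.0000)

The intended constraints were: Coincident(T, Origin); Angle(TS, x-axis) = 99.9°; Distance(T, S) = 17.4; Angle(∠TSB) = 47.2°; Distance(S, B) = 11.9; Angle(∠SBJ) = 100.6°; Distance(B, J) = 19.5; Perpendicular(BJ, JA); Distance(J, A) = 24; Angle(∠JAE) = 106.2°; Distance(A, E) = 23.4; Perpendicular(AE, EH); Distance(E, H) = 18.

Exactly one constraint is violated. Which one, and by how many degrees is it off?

Perpendicular(AE, EH) — off by 3.30°.

T = (0.00, 0.00) ✓; TS at 99.90° ✓; |TS| = 17.40 ✓; ∠TSB = 47.20° ✓; |SB| = 11.90 ✓; ∠SBJ = 100.6° ✓; |BJ| = 19.50 ✓; ∠(BJ, JA) = 90.00° ✓; |JA| = 24.00 ✓; ∠JAE = 106.2° ✓; |AE| = 23.40 ✓; ∠(AE, EH) = 86.70° ✗; |EH| = 18.00 ✓.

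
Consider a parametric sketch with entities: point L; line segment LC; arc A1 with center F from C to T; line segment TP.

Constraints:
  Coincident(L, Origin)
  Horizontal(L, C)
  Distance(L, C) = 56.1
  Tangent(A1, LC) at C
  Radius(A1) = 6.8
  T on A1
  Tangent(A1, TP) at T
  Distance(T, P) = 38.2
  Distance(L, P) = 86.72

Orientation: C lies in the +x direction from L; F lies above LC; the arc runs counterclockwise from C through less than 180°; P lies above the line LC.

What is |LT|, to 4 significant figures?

62.49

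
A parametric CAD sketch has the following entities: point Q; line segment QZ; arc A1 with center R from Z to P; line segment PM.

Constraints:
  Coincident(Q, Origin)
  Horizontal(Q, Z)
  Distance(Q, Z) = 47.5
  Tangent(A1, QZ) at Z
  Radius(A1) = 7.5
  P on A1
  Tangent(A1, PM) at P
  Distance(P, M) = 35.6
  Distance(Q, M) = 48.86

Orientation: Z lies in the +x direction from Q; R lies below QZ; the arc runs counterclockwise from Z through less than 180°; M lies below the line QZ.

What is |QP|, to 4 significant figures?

40.70

Q is at the origin; QZ is horizontal with |QZ| = 47.5 and Z on the +x side, so Z = (47.50, 0.000). A1 meets QZ tangentially, so RZ is at right angles to QZ, so R = Z + (0, -7.5) = (47.50, -7.500). Since RP ⟂ PM (tangency), |RM| = √(7.5² + 35.6²) = 36.38 regardless of where P sits on A1. So M lies on both circle(Q, 48.86) and circle(R, 36.38); the below-QZ intersection is M = (29.37, -39.04). P is the foot of the tangent from M: P = (40.37, -5.184).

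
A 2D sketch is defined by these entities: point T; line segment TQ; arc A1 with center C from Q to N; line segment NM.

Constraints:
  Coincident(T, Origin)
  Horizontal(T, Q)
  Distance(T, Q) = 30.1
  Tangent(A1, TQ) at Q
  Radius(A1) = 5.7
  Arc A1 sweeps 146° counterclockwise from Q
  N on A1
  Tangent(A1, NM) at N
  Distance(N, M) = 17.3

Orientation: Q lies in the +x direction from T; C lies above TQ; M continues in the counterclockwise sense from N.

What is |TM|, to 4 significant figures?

27.62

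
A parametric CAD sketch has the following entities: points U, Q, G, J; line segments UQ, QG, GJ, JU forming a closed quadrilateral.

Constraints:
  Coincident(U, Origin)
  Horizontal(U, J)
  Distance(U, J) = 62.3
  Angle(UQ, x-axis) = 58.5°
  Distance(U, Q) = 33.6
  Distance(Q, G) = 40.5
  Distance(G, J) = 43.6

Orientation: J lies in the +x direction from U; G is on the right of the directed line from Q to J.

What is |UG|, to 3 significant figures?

23.5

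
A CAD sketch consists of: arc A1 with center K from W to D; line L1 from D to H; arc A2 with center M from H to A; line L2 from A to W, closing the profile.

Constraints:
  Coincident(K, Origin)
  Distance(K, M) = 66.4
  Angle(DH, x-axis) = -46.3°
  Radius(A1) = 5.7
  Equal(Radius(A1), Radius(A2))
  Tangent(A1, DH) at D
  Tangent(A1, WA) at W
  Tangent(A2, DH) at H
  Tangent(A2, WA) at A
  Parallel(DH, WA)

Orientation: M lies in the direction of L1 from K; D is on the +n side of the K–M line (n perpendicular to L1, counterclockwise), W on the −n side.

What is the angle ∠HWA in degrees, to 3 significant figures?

9.74°

The slot axis is L1's direction at -46.3°, so u = (cos -46.3°, sin -46.3°) = (0.691, -0.723) and n = (−sin -46.3°, cos -46.3°) = (0.723, 0.691). K is at the origin and M lies 66.4 along u from K, so M = 66.4·u = (45.9, -48.0). Tangency of A1 to both parallel lines with radius 5.7 puts D and W at K ± 5.7·n: D = (4.12, 3.94), W = (-4.12, -3.94). Equal radii place H and A the same way about M: H = M + 5.7·n = (50.0, -44.1), A = M − 5.7·n = (41.8, -51.9). Then cos ∠HWA = WH·WA / (|WH||WA|), giving 9.74°.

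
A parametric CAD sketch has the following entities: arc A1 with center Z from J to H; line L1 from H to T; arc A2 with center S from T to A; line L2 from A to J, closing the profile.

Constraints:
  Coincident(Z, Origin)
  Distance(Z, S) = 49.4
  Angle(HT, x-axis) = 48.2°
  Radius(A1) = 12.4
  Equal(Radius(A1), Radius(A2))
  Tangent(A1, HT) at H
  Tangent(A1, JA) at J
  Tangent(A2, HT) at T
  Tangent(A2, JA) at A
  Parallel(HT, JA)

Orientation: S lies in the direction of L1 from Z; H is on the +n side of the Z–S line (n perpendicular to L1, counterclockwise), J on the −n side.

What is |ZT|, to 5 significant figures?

50.933

The slot axis is L1's direction at 48.2°, so u = (cos 48.2°, sin 48.2°) = (0.66653, 0.74548) and n = (−sin 48.2°, cos 48.2°) = (-0.74548, 0.66653). Z is at the origin and S lies 49.4 along u from Z, so S = 49.4·u = (32.927, 36.827). Tangency of A1 to both parallel lines with radius 12.4 puts H and J at Z ± 12.4·n: H = (-9.2439, 8.2650), J = (9.2439, -8.2650). Equal radii place T and A the same way about S: T = S + 12.4·n = (23.683, 45.092), A = S − 12.4·n = (42.171, 28.562). Then |ZT| = |T − Z| = 50.933.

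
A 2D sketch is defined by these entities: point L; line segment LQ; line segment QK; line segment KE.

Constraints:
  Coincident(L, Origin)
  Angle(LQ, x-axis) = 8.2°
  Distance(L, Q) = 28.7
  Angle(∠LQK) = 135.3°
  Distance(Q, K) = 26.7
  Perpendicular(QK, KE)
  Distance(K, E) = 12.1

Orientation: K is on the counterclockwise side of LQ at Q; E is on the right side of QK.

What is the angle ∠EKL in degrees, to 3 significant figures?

113°

∠LQK = 135.3°, so QK runs at 8.2° + (180° − 135.3°) = 52.9° from the x-axis; with |QK| = 26.7, K = Q + 26.7·(cos 52.9°, sin 52.9°) = (44.5, 25.4). The perpendicularity gives KE at right angles to QK; with |KE| = 12.1 on the right of QK, E = K + 12.1·(0.798, -0.603) = (54.2, 18.1). Then cos ∠EKL = KE·KL / (|KE||KL|), giving 113°.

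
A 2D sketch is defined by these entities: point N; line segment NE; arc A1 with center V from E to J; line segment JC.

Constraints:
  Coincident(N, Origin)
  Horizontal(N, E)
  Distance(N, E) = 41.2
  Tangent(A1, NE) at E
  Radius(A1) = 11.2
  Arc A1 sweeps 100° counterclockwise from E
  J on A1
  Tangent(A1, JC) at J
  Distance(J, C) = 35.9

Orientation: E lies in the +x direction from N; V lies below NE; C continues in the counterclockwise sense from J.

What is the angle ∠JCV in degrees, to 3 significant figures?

17.3°

N is at the origin; NE is horizontal with |NE| = 41.2 and E on the +x side, so E = (41.2, 0.00). Tangency of A1 to NE means the radius VE is perpendicular to NE, so V = E + (0, -11.2) = (41.2, -11.2). On A1, E sits at bearing 90° from V; a 100° counterclockwise sweep puts J at bearing 190°, so J = V + 11.2·(cos 190°, sin 190°) = (30.2, -13.1). A1 meets JC tangentially, so VJ is at right angles to JC, so JC runs along (−sin 190°, cos 190°); with |JC| = 35.9, C = (36.4, -48.5). Then cos ∠JCV = CJ·CV / (|CJ||CV|), giving 17.3°.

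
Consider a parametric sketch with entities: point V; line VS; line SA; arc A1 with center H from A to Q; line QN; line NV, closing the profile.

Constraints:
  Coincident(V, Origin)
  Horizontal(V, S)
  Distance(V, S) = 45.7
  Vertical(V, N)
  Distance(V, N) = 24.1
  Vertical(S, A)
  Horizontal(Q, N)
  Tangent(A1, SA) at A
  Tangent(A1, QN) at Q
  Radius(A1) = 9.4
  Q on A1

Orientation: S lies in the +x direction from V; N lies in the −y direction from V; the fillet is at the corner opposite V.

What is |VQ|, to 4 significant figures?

43.57

V is at the origin; VS is horizontal with |VS| = 45.7 and S on the +x side, so S = (45.70, 0.000). VN is vertical with |VN| = 24.1 and N on the −y side, so N = (0.000, -24.10). The virtual corner opposite V is at (45.70, -24.10). A1 meets SA tangentially, so HA is at right angles to SA and A1 meets QN tangentially, so HQ is at right angles to QN, with radius 9.4, so the center H sits 9.4 in from both sides at H = (36.30, -14.70). That places the tangent points at A = (45.70, -14.70) on SA and Q = (36.30, -24.10) on QN. Then |VQ| = |Q − V| = 43.57.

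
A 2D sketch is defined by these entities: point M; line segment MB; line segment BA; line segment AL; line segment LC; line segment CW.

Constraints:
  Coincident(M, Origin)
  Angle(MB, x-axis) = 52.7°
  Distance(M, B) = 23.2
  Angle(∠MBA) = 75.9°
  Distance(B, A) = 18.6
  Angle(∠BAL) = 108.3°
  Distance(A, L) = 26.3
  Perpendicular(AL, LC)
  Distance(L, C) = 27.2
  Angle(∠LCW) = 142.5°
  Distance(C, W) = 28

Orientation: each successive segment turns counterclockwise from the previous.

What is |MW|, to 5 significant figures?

31.113

The perpendicularity gives LC at right angles to AL, so LC runs at -41.500°; with |LC| = 27.2, C = (-0.092298, -11.938). ∠LCW = 142.5° gives CW at -4.0000° from the x-axis; with |CW| = 28.0, W = (27.839, -13.892). Then |MW| = |W − M| = 31.113.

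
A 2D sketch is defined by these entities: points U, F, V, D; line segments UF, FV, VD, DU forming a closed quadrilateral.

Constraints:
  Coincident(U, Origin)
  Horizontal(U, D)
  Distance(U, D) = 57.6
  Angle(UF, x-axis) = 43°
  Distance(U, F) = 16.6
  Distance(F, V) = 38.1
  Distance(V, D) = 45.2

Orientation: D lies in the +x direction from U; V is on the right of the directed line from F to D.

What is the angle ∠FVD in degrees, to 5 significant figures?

67.826°

U is at the origin; UD is horizontal with |UD| = 57.6 and D in +x, so D = (57.6, 0). UF runs at 43.0° with |UF| = 16.6, so F = (12.140, 11.321). V is determined by |FV| = 38.1 and |VD| = 45.2 together: it lies at the intersection of circle(F, 38.1) and circle(D, 45.2). With |FD| = 46.848, the foot of the radical line on FD is 17.112 from F and the perpendicular offset is √(38.1² − 17.112²) = 34.041. Taking the right-of-FD solution: V = (20.519, -25.846).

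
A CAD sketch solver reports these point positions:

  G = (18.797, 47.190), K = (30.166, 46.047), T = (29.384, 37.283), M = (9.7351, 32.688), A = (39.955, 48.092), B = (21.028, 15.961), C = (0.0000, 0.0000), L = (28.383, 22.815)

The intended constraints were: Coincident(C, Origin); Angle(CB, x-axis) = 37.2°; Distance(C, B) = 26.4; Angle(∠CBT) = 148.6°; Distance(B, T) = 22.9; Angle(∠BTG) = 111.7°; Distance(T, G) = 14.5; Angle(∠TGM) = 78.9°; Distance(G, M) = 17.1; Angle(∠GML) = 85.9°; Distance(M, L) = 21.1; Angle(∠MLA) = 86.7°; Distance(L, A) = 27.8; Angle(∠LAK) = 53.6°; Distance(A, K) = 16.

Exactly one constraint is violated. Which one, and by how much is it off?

Distance(A, K) = 16 — off by 6.00.

C = (0.00, 0.00) ✓; CB at 37.20° ✓; |CB| = 26.40 ✓; ∠CBT = 148.6° ✓; |BT| = 22.90 ✓; ∠BTG = 111.7° ✓; |TG| = 14.50 ✓; ∠TGM = 78.90° ✓; |GM| = 17.10 ✓; ∠GML = 85.90° ✓; |ML| = 21.10 ✓; ∠MLA = 86.70° ✓; |LA| = 27.80 ✓; ∠LAK = 53.60° ✓; |AK| = 10.00 ✗.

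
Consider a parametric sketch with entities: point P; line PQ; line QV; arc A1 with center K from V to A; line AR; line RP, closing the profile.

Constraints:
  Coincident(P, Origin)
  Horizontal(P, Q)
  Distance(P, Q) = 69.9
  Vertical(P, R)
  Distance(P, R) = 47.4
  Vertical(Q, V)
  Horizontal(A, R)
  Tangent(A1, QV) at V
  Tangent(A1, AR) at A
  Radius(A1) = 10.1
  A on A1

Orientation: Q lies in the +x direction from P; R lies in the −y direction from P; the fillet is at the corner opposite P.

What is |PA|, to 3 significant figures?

76.3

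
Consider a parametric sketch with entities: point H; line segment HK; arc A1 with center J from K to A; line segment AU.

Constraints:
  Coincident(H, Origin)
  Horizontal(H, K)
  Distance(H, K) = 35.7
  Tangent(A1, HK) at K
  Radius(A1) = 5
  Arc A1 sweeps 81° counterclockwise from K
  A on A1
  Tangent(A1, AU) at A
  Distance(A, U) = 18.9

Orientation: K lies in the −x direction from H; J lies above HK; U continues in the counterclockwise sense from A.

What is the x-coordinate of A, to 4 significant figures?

-30.76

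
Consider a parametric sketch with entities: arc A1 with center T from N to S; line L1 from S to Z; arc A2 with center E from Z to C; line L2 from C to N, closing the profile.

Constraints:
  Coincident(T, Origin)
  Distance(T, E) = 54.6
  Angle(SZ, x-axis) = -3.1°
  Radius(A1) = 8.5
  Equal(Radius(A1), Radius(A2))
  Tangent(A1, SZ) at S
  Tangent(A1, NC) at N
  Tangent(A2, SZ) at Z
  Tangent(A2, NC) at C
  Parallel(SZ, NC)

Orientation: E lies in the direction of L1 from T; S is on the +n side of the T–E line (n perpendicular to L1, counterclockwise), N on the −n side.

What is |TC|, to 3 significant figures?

55.3

The slot axis is L1's direction at -3.1°, so u = (cos -3.1°, sin -3.1°) = (0.999, -0.0541) and n = (−sin -3.1°, cos -3.1°) = (0.0541, 0.999). T is at the origin and E lies 54.6 along u from T, so E = 54.6·u = (54.5, -2.95). Tangency of A1 to both parallel lines with radius 8.5 puts S and N at T ± 8.5·n: S = (0.460, 8.49), N = (-0.460, -8.49). Equal radii place Z and C the same way about E: Z = E + 8.5·n = (55.0, 5.53), C = E − 8.5·n = (54.1, -11.4). Then |TC| = |C − T| = 55.3.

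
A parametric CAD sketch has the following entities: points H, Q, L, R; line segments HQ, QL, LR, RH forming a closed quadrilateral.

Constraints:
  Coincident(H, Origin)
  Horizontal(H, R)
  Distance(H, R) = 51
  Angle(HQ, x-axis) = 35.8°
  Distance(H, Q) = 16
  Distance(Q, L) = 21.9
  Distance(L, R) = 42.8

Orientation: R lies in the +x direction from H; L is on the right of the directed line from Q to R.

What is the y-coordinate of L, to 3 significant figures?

-12.3

Checks: |QL| = 21.90 ✓; |LR| = 42.80 ✓.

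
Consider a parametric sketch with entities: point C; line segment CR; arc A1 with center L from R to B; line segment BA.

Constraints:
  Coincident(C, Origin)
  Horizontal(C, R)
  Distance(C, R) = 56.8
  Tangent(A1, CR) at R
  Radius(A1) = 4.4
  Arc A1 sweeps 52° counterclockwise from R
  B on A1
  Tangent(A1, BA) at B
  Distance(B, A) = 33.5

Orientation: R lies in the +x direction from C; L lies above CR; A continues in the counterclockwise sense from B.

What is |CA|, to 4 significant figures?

85.63

On A1, R sits at bearing -90° from L; a 52° counterclockwise sweep puts B at bearing -38°, so B = L + 4.4·(cos -38°, sin -38°) = (60.27, 1.691). A1 meets BA tangentially, so LB is at right angles to BA, so BA runs along (−sin -38°, cos -38°); with |BA| = 33.5, A = (80.89, 28.09). Then |CA| = |A − C| = 85.63.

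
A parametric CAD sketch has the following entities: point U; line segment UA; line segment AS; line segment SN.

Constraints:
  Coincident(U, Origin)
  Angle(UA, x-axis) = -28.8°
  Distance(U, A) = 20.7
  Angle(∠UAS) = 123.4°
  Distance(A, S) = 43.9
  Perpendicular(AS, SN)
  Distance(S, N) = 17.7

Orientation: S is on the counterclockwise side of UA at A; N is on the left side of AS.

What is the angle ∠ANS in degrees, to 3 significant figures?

68.0°

U is at the origin; UA runs at -28.8° with length 20.7, so A = 20.7·(cos -28.8°, sin -28.8°) = (18.1, -9.97). ∠UAS = 123.4°, so AS runs at -28.8° + (180° − 123.4°) = 27.8° from the x-axis; with |AS| = 43.9, S = A + 43.9·(cos 27.8°, sin 27.8°) = (57.0, 10.5). AS ⟂ SN; with |SN| = 17.7 on the left of AS, N = S + 17.7·(-0.466, 0.885) = (48.7, 26.2). Then cos ∠ANS = NA·NS / (|NA||NS|), giving 68.0°.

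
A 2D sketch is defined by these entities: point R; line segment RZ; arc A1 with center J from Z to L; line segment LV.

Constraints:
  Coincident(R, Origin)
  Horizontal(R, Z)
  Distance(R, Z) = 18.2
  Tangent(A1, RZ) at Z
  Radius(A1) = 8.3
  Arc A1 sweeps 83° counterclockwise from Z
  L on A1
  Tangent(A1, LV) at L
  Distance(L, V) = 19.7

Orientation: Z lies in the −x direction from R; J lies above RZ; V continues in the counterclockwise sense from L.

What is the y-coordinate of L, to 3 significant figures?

7.29

R is at the origin; R and Z share the same y with |RZ| = 18.2 and Z on the −x side, so Z = (-18.2, 0.00). The tangent condition forces JZ to be normal to RZ, so J = Z + (0, 8.3) = (-18.2, 8.30). On A1, Z sits at bearing -90° from J; an 83° counterclockwise sweep puts L at bearing -7°, so L = J + 8.3·(cos -7°, sin -7°) = (-9.96, 7.29). So L.y = 7.29.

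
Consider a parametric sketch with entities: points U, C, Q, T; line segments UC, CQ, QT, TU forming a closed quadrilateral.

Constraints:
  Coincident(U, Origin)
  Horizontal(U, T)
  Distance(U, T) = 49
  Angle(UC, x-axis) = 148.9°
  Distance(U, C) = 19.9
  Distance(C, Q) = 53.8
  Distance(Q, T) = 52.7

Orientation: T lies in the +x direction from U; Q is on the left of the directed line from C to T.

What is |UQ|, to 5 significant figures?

51.498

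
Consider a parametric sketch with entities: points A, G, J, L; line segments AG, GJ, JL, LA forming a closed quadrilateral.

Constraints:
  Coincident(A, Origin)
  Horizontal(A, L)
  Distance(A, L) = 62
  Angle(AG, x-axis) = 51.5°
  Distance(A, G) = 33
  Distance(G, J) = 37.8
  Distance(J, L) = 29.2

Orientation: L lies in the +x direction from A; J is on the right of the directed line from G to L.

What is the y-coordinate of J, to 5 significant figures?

-9.3650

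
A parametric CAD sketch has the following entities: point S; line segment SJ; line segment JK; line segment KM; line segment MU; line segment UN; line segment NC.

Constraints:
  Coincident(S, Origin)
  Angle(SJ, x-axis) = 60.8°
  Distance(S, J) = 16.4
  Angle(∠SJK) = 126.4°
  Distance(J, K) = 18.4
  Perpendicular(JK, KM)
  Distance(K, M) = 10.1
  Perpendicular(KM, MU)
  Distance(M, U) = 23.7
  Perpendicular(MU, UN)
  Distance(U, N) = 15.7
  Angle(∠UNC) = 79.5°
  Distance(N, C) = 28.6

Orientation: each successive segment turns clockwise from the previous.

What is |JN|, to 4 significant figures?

7.710

S is at the origin; SJ runs at 60.8° with length 16.4, so J = (8.001, 14.32). ∠SJK = 126.4° gives JK at 7.200° from the x-axis; with |JK| = 18.4, K = (26.26, 16.62). JK is perpendicular to KM, so KM runs at -82.80°; with |KM| = 10.1, M = (27.52, 6.602). KM is perpendicular to MU, so MU runs at -172.8°; with |MU| = 23.7, U = (4.009, 3.631). MU is perpendicular to UN, so UN runs at 97.20°; with |UN| = 15.7, N = (2.041, 19.21). Then |JN| = |N − J| = 7.710.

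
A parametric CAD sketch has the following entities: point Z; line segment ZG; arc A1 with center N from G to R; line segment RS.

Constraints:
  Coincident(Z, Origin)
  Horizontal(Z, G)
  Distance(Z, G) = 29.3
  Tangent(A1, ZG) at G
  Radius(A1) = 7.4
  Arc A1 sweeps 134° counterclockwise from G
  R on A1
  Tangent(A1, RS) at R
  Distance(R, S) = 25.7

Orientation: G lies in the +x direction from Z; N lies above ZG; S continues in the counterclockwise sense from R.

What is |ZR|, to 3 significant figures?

36.8

Z is at the origin; Z and G share the same y with |ZG| = 29.3 and G on the +x side, so G = (29.3, 0.00). A1 meets ZG tangentially, so NG is at right angles to ZG, so N = G + (0, 7.4) = (29.3, 7.40). On A1, G sits at bearing -90° from N; a 134° counterclockwise sweep puts R at bearing 44°, so R = N + 7.4·(cos 44°, sin 44°) = (34.6, 12.5). Then |ZR| = |R − Z| = 36.8.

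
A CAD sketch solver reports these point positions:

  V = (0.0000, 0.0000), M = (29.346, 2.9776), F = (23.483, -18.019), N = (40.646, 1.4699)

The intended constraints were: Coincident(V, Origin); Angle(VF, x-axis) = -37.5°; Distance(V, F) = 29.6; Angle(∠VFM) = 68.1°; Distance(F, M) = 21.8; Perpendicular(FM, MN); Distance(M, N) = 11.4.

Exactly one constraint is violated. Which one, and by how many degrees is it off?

Perpendicular(FM, MN) — off by 8.00°.

V = (0.00, 0.00) ✓; VF at -37.50° ✓; |VF| = 29.60 ✓; ∠VFM = 68.10° ✓; |FM| = 21.80 ✓; ∠(FM, MN) = 82.00° ✗; |MN| = 11.40 ✓.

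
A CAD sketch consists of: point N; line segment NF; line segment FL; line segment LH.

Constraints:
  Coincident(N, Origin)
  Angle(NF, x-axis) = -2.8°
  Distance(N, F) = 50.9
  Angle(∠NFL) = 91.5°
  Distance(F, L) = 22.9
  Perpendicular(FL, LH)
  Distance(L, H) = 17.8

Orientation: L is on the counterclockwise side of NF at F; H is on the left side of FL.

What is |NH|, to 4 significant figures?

41.01

N is at the origin; NF runs at -2.8° with length 50.9, so F = 50.9·(cos -2.8°, sin -2.8°) = (50.84, -2.486). ∠NFL = 91.5°, so FL runs at -2.8° + (180° − 91.5°) = 85.70° from the x-axis; with |FL| = 22.9, L = F + 22.9·(cos 85.70°, sin 85.70°) = (52.56, 20.35). FL is perpendicular to LH; with |LH| = 17.8 on the left of FL, H = L + 17.8·(-0.9972, 0.07498) = (34.81, 21.68). Then |NH| = |H − N| = 41.01.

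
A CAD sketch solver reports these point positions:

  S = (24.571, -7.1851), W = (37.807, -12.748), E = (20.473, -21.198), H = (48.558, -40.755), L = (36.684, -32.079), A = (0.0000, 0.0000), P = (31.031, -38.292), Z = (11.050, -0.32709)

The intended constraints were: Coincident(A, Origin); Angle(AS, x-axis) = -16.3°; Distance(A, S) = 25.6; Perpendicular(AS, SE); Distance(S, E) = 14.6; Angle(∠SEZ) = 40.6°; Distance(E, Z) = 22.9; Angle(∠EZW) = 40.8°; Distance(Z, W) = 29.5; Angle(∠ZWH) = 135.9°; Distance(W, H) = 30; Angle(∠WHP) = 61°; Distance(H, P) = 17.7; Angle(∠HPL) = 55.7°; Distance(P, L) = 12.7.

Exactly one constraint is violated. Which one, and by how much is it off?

Distance(P, L) = 12.7 — off by 4.30.

A = (0.00, 0.00) ✓; AS at -16.30° ✓; |AS| = 25.60 ✓; ∠(AS, SE) = 90.00° ✓; |SE| = 14.60 ✓; ∠SEZ = 40.60° ✓; |EZ| = 22.90 ✓; ∠EZW = 40.80° ✓; |ZW| = 29.50 ✓; ∠ZWH = 135.9° ✓; |WH| = 30.00 ✓; ∠WHP = 61.00° ✓; |HP| = 17.70 ✓; ∠HPL = 55.70° ✓; |PL| = 8.400 ✗.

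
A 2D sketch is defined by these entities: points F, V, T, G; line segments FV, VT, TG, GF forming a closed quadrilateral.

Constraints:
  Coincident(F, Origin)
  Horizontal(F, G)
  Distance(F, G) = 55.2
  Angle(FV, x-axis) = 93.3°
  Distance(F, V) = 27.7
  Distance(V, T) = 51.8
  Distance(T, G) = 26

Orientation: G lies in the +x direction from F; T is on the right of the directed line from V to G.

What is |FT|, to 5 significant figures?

34.106

Checks: |VT| = 51.80 ✓; |TG| = 26.00 ✓.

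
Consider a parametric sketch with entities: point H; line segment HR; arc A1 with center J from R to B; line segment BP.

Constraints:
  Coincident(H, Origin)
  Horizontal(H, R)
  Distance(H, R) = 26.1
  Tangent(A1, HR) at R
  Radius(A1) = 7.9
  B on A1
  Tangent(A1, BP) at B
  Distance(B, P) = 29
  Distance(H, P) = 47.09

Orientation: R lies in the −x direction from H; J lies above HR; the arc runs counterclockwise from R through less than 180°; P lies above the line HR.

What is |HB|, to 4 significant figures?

21.35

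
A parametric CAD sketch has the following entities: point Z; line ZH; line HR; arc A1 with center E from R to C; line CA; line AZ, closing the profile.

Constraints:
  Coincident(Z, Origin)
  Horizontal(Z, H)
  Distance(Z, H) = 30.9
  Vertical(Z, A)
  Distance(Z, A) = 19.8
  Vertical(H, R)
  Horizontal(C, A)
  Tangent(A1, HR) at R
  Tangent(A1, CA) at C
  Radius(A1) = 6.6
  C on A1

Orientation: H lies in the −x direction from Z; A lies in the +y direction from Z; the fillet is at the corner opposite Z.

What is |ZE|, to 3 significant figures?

27.7

Z is at the origin; Z and H share the same y with |ZH| = 30.9 and H on the −x side, so H = (-30.9, 0.00). Z and A share the same x with |ZA| = 19.8 and A on the +y side, so A = (0.00, 19.8). The virtual corner opposite Z is at (-30.9, 19.8). Tangency of A1 to HR means the radius ER is perpendicular to HR and since A1 is tangent to CA there, EC ⟂ CA, with radius 6.6, so the center E sits 6.6 in from both sides at E = (-24.3, 13.2). Then |ZE| = |E − Z| = 27.7.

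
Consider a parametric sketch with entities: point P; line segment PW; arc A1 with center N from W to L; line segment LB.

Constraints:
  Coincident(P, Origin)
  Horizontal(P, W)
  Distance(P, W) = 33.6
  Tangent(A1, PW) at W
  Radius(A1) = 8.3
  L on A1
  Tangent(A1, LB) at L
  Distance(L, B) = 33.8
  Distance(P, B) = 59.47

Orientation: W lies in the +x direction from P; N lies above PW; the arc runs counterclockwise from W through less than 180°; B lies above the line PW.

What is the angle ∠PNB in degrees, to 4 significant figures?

117.9°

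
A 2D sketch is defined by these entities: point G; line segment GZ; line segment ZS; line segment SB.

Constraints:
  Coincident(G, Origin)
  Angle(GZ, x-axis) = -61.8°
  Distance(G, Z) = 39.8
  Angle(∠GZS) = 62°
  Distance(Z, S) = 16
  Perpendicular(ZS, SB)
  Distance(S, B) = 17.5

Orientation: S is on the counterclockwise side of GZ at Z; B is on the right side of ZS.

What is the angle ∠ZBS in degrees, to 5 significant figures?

42.436°

G is at the origin; GZ runs at -61.8° with length 39.8, so Z = 39.8·(cos -61.8°, sin -61.8°) = (18.808, -35.076). ∠GZS = 62.0°, so ZS runs at -61.8° + (180° − 62.0°) = 56.200° from the x-axis; with |ZS| = 16.0, S = Z + 16.0·(cos 56.200°, sin 56.200°) = (27.708, -21.780). The perpendicularity gives SB at right angles to ZS; with |SB| = 17.5 on the right of ZS, B = S + 17.5·(0.83098, -0.55630) = (42.250, -31.515). Then cos ∠ZBS = BZ·BS / (|BZ||BS|), giving 42.436°.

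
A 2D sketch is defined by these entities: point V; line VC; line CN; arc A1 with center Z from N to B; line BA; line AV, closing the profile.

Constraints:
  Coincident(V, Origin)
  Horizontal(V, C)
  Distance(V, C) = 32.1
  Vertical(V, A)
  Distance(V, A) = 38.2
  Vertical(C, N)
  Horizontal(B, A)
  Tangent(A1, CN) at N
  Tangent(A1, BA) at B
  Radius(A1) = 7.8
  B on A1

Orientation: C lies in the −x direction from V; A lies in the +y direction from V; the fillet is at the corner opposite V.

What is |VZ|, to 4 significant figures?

38.92

V and A share the same x with |VA| = 38.2 and A on the +y side, so A = (0.000, 38.20). The virtual corner opposite V is at (-32.10, 38.20). Tangency of A1 to CN means the radius ZN is perpendicular to CN and tangency of A1 to BA means the radius ZB is perpendicular to BA, with radius 7.8, so the center Z sits 7.8 in from both sides at Z = (-24.30, 30.40). Then |VZ| = |Z − V| = 38.92.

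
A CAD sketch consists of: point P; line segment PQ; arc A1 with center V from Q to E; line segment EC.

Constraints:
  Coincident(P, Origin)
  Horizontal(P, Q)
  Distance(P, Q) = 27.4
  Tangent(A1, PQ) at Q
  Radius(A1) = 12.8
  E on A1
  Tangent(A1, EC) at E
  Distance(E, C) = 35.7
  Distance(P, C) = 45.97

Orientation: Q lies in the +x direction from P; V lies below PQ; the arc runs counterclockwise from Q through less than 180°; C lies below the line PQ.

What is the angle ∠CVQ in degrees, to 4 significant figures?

149.0°

P is at the origin; P and Q share the same y with |PQ| = 27.4 and Q on the +x side, so Q = (27.40, 0.000). Since A1 is tangent to PQ there, VQ ⟂ PQ, so V = Q + (0, -12.8) = (27.40, -12.80). Since VE ⟂ EC (tangency), |VC| = √(12.8² + 35.7²) = 37.93 regardless of where E sits on A1. So C lies on both circle(P, 45.97) and circle(V, 37.93); the below-PQ intersection is C = (7.846, -45.30). E is the foot of the tangent from C: E = (14.85, -10.29).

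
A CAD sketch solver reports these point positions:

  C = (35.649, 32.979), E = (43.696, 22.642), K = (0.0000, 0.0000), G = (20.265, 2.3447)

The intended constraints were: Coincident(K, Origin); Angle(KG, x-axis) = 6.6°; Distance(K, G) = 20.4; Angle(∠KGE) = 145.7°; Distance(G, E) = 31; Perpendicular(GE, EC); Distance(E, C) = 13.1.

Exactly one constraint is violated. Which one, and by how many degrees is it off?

Perpendicular(GE, EC) — off by 3.00°.

K = (0.00, 0.00) ✓; KG at 6.600° ✓; |KG| = 20.40 ✓; ∠KGE = 145.7° ✓; |GE| = 31.00 ✓; ∠(GE, EC) = 87.00° ✗; |EC| = 13.10 ✓.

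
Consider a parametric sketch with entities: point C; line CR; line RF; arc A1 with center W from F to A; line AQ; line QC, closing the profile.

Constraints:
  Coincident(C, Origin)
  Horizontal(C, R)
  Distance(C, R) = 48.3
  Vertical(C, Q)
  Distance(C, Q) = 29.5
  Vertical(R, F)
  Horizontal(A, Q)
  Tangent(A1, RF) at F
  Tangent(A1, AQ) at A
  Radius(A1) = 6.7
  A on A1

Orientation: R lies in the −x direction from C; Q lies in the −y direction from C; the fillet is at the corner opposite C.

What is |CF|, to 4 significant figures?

53.41

C is at the origin; CR is horizontal with |CR| = 48.3 and R on the −x side, so R = (-48.30, 0.000). CQ is vertical with |CQ| = 29.5 and Q on the −y side, so Q = (0.000, -29.50). The virtual corner opposite C is at (-48.30, -29.50). The tangent condition forces WF to be normal to RF and the tangent condition forces WA to be normal to AQ, with radius 6.7, so the center W sits 6.7 in from both sides at W = (-41.60, -22.80). That places the tangent points at F = (-48.30, -22.80) on RF and A = (-41.60, -29.50) on AQ. Then |CF| = |F − C| = 53.41.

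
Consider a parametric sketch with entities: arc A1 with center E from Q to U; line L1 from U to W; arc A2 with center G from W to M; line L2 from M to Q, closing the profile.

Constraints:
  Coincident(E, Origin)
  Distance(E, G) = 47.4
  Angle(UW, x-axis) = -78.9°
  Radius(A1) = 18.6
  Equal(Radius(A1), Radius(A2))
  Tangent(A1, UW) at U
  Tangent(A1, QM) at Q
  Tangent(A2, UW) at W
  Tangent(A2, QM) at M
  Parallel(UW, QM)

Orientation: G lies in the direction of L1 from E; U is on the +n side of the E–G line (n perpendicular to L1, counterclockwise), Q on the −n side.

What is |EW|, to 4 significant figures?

50.92

The slot axis is L1's direction at -78.9°, so u = (cos -78.9°, sin -78.9°) = (0.1925, -0.9813) and n = (−sin -78.9°, cos -78.9°) = (0.9813, 0.1925). E is at the origin and G lies 47.4 along u from E, so G = 47.4·u = (9.126, -46.51). Tangency of A1 to both parallel lines with radius 18.6 puts U and Q at E ± 18.6·n: U = (18.25, 3.581), Q = (-18.25, -3.581). Equal radii place W and M the same way about G: W = G + 18.6·n = (27.38, -42.93), M = G − 18.6·n = (-9.127, -50.09). Then |EW| = |W − E| = 50.92.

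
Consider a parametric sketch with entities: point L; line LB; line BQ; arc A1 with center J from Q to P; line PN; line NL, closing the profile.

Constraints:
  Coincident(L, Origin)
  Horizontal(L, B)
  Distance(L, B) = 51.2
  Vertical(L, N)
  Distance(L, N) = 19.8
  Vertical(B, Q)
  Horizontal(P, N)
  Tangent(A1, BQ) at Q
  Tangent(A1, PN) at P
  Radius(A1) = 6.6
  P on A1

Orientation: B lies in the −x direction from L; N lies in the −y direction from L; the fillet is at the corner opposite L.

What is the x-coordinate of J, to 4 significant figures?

-44.60

LN is vertical with |LN| = 19.8 and N on the −y side, so N = (0.000, -19.80). The virtual corner opposite L is at (-51.20, -19.80). Since A1 is tangent to BQ there, JQ ⟂ BQ and A1 meets PN tangentially, so JP is at right angles to PN, with radius 6.6, so the center J sits 6.6 in from both sides at J = (-44.60, -13.20). So J.x = -44.60.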